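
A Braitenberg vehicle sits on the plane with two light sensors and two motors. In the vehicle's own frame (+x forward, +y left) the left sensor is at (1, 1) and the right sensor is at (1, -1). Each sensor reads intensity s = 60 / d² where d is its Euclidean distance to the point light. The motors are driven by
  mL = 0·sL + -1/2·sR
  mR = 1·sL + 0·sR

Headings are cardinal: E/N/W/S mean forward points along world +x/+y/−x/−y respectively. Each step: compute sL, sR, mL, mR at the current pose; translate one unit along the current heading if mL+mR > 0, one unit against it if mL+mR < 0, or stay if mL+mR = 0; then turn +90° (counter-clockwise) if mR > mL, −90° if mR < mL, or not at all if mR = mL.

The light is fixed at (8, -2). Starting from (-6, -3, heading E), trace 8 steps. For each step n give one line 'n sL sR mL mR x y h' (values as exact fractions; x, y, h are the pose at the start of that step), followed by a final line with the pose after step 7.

n=0: pose=(-6,-3,E); sL=60/169, sR=60/173; mL=-30/173, mR=60/169; mL+mR=5310/29237 → advance +1; mR−mL=15450/29237 → turn +1·90°
n=1: pose=(-5,-3,N); sL=15/49, sR=5/12; mL=-5/24, mR=15/49; mL+mR=115/1176 → advance +1; mR−mL=605/1176 → turn +1·90°
n=2: pose=(-5,-2,W); sL=60/197, sR=60/197; mL=-30/197, mR=60/197; mL+mR=30/197 → advance +1; mR−mL=90/197 → turn +1·90°
n=3: pose=(-6,-2,S); sL=6/17, sR=30/113; mL=-15/113, mR=6/17; mL+mR=423/1921 → advance +1; mR−mL=933/1921 → turn +1·90°
n=4: pose=(-6,-3,E); sL=60/169, sR=60/173; mL=-30/173, mR=60/169; mL+mR=5310/29237 → advance +1; mR−mL=15450/29237 → turn +1·90°
n=5: pose=(-5,-3,N); sL=15/49, sR=5/12; mL=-5/24, mR=15/49; mL+mR=115/1176 → advance +1; mR−mL=605/1176 → turn +1·90°
n=6: pose=(-5,-2,W); sL=60/197, sR=60/197; mL=-30/197, mR=60/197; mL+mR=30/197 → advance +1; mR−mL=90/197 → turn +1·90°
n=7: pose=(-6,-2,S); sL=6/17, sR=30/113; mL=-15/113, mR=6/17; mL+mR=423/1921 → advance +1; mR−mL=933/1921 → turn +1·90°

0 60/169 60/173 -30/173 60/169 -6 -3 E
1 15/49 5/12 -5/24 15/49 -5 -3 N
2 60/197 60/197 -30/197 60/197 -5 -2 W
3 6/17 30/113 -15/113 6/17 -6 -2 S
4 60/169 60/173 -30/173 60/169 -6 -3 E
5 15/49 5/12 -5/24 15/49 -5 -3 N
6 60/197 60/197 -30/197 60/197 -5 -2 W
7 6/17 30/113 -15/113 6/17 -6 -2 S
final -6 -3 E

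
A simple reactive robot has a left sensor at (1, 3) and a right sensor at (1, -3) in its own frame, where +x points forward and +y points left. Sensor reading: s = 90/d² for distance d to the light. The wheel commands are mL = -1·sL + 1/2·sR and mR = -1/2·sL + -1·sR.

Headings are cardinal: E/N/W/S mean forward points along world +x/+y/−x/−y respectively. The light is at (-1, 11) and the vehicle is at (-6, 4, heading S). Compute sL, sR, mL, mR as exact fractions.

left sensor world pos  = (-3, 3); dL² = 68
right sensor world pos = (-9, 3); dR² = 128
sL = 90/68 = 45/34
sR = 90/128 = 45/64
mL = -1·sL + 1/2·sR = -2115/2176
mR = -1/2·sL + -1·sR = -1485/1088

45/34 45/64 -2115/2176 -1485/1088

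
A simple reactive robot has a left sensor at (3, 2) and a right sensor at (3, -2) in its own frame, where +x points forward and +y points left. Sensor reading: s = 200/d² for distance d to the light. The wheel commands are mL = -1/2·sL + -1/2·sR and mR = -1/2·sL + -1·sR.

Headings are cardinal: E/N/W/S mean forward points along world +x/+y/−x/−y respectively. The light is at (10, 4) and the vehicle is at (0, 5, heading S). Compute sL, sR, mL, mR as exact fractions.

left sensor world pos  = (2, 2); dL² = 68
right sensor world pos = (-2, 2); dR² = 148
sL = 200/68 = 50/17
sR = 200/148 = 50/37
mL = -1/2·sL + -1/2·sR = -1350/629
mR = -1/2·sL + -1·sR = -1775/629

50/17 50/37 -1350/629 -1775/629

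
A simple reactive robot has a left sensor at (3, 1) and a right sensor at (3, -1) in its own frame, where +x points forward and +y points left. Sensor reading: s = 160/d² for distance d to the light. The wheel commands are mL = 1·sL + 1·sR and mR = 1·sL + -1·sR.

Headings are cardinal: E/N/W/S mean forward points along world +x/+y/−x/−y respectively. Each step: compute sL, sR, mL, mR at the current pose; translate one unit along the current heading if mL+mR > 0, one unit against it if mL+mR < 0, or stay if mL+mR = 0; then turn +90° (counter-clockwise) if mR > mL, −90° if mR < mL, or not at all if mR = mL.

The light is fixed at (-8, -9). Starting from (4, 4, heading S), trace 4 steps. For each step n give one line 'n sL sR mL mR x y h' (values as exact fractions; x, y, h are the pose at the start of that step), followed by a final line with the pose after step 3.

0 160/269 160/221 78400/59449 -7680/59449 4 4 S
1 80/101 16/25 3616/2525 384/2525 4 3 W
2 32/65 160/369 22208/23985 1408/23985 3 3 N
3 20/49 8/17 732/833 -52/833 3 4 E
final 4 4 S

n=0: pose=(4,4,S); sL=160/269, sR=160/221; mL=78400/59449, mR=-7680/59449; mL+mR=320/269 → advance +1; mR−mL=-320/221 → turn -1·90°
n=1: pose=(4,3,W); sL=80/101, sR=16/25; mL=3616/2525, mR=384/2525; mL+mR=160/101 → advance +1; mR−mL=-32/25 → turn -1·90°
n=2: pose=(3,3,N); sL=32/65, sR=160/369; mL=22208/23985, mR=1408/23985; mL+mR=64/65 → advance +1; mR−mL=-320/369 → turn -1·90°
n=3: pose=(3,4,E); sL=20/49, sR=8/17; mL=732/833, mR=-52/833; mL+mR=40/49 → advance +1; mR−mL=-16/17 → turn -1·90°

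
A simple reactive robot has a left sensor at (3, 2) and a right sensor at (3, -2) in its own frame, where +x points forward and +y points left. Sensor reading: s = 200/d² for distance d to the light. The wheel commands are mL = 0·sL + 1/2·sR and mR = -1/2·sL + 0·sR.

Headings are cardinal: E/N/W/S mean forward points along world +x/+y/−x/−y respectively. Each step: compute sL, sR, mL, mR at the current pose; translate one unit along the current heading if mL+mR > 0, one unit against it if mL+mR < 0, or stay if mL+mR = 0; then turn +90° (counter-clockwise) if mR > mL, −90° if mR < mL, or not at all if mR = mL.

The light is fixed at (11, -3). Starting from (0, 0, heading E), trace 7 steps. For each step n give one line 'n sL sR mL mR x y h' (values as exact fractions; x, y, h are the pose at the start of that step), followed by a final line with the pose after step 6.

n=0: pose=(0,0,E); sL=200/89, sR=40/13; mL=20/13, mR=-100/89; mL+mR=480/1157 → advance +1; mR−mL=-3080/1157 → turn -1·90°
n=1: pose=(1,0,S); sL=25/8, sR=25/18; mL=25/36, mR=-25/16; mL+mR=-125/144 → advance -1; mR−mL=-325/144 → turn -1·90°
n=2: pose=(1,1,W); sL=200/173, sR=40/41; mL=20/41, mR=-100/173; mL+mR=-640/7093 → advance -1; mR−mL=-7560/7093 → turn -1·90°
n=3: pose=(2,1,N); sL=20/17, sR=100/49; mL=50/49, mR=-10/17; mL+mR=360/833 → advance +1; mR−mL=-1340/833 → turn -1·90°
n=4: pose=(2,2,E); sL=40/17, sR=40/9; mL=20/9, mR=-20/17; mL+mR=160/153 → advance +1; mR−mL=-520/153 → turn -1·90°
n=5: pose=(3,2,S); sL=5, sR=25/13; mL=25/26, mR=-5/2; mL+mR=-20/13 → advance -1; mR−mL=-45/13 → turn -1·90°
n=6: pose=(3,3,W); sL=200/137, sR=40/37; mL=20/37, mR=-100/137; mL+mR=-960/5069 → advance -1; mR−mL=-6440/5069 → turn -1·90°

0 200/89 40/13 20/13 -100/89 0 0 E
1 25/8 25/18 25/36 -25/16 1 0 S
2 200/173 40/41 20/41 -100/173 1 1 W
3 20/17 100/49 50/49 -10/17 2 1 N
4 40/17 40/9 20/9 -20/17 2 2 E
5 5 25/13 25/26 -5/2 3 2 S
6 200/137 40/37 20/37 -100/137 3 3 W
final 4 3 N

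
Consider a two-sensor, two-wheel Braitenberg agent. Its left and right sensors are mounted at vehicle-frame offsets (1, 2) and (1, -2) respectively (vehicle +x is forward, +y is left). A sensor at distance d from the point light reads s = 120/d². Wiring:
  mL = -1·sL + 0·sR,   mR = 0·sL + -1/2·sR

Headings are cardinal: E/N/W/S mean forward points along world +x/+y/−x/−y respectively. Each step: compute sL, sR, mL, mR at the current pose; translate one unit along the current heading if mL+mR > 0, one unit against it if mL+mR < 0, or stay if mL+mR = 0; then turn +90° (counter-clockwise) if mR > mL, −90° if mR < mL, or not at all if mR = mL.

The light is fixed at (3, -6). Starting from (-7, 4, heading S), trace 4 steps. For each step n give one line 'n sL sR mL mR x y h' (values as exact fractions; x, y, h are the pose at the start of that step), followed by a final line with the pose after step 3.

n=0: pose=(-7,4,S); sL=24/29, sR=8/15; mL=-24/29, mR=-4/15; mL+mR=-476/435 → advance -1; mR−mL=244/435 → turn +1·90°
n=1: pose=(-7,5,E); sL=12/25, sR=20/27; mL=-12/25, mR=-10/27; mL+mR=-574/675 → advance -1; mR−mL=74/675 → turn +1·90°
n=2: pose=(-8,5,N); sL=120/313, sR=8/15; mL=-120/313, mR=-4/15; mL+mR=-3052/4695 → advance -1; mR−mL=548/4695 → turn +1·90°
n=3: pose=(-8,4,W); sL=15/26, sR=5/12; mL=-15/26, mR=-5/24; mL+mR=-245/312 → advance -1; mR−mL=115/312 → turn +1·90°

0 24/29 8/15 -24/29 -4/15 -7 4 S
1 12/25 20/27 -12/25 -10/27 -7 5 E
2 120/313 8/15 -120/313 -4/15 -8 5 N
3 15/26 5/12 -15/26 -5/24 -8 4 W
final -7 4 S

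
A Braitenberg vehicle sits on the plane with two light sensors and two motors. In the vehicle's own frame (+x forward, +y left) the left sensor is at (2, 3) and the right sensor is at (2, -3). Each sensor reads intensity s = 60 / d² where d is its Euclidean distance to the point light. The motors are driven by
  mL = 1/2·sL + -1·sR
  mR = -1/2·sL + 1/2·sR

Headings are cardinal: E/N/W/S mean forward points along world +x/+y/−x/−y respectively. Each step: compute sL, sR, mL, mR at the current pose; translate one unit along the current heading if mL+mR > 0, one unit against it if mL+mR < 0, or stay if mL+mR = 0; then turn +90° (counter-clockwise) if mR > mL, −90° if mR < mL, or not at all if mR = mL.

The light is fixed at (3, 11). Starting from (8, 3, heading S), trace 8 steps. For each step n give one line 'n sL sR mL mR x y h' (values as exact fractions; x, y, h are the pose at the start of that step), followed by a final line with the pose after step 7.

0 15/41 15/26 -210/533 225/2132 8 3 S
1 12/13 60/149 114/1937 -504/1937 8 4 E
2 6/13 30/41 -267/533 72/533 7 4 S
3 4/3 20/39 2/13 -16/39 7 5 E
4 3/5 15/16 -51/80 27/160 6 5 S
5 60/29 60/89 930/2581 -1800/2581 6 6 E
6 30/37 6/5 -147/185 36/185 5 6 S
7 60/17 12/13 186/221 -288/221 5 7 E
final 4 7 S

n=0: pose=(8,3,S); sL=15/41, sR=15/26; mL=-210/533, mR=225/2132; mL+mR=-15/52 → advance -1; mR−mL=1065/2132 → turn +1·90°
n=1: pose=(8,4,E); sL=12/13, sR=60/149; mL=114/1937, mR=-504/1937; mL+mR=-30/149 → advance -1; mR−mL=-618/1937 → turn -1·90°
n=2: pose=(7,4,S); sL=6/13, sR=30/41; mL=-267/533, mR=72/533; mL+mR=-15/41 → advance -1; mR−mL=339/533 → turn +1·90°
n=3: pose=(7,5,E); sL=4/3, sR=20/39; mL=2/13, mR=-16/39; mL+mR=-10/39 → advance -1; mR−mL=-22/39 → turn -1·90°
n=4: pose=(6,5,S); sL=3/5, sR=15/16; mL=-51/80, mR=27/160; mL+mR=-15/32 → advance -1; mR−mL=129/160 → turn +1·90°
n=5: pose=(6,6,E); sL=60/29, sR=60/89; mL=930/2581, mR=-1800/2581; mL+mR=-30/89 → advance -1; mR−mL=-2730/2581 → turn -1·90°
n=6: pose=(5,6,S); sL=30/37, sR=6/5; mL=-147/185, mR=36/185; mL+mR=-3/5 → advance -1; mR−mL=183/185 → turn +1·90°
n=7: pose=(5,7,E); sL=60/17, sR=12/13; mL=186/221, mR=-288/221; mL+mR=-6/13 → advance -1; mR−mL=-474/221 → turn -1·90°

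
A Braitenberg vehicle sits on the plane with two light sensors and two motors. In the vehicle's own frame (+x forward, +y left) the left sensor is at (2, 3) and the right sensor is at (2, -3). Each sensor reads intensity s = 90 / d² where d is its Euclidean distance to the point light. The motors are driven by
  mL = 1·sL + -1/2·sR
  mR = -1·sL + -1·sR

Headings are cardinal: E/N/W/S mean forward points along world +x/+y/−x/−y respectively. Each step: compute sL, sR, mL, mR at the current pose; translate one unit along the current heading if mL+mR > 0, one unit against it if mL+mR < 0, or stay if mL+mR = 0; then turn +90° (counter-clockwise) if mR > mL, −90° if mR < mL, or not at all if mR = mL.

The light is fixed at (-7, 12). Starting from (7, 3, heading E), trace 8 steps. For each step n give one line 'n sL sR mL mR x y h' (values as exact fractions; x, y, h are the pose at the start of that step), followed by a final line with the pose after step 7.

n=0: pose=(7,3,E); sL=45/146, sR=9/40; mL=1143/5840, mR=-1557/2920; mL+mR=-27/80 → advance -1; mR−mL=-4257/5840 → turn -1·90°
n=1: pose=(6,3,S); sL=90/377, sR=90/221; mL=225/6409, mR=-4140/6409; mL+mR=-135/221 → advance -1; mR−mL=-4365/6409 → turn -1·90°
n=2: pose=(6,4,W); sL=45/121, sR=45/73; mL=1125/17666, mR=-8730/8833; mL+mR=-135/146 → advance -1; mR−mL=-18585/17666 → turn -1·90°
n=3: pose=(7,4,N); sL=90/157, sR=18/65; mL=4437/10205, mR=-8676/10205; mL+mR=-27/65 → advance -1; mR−mL=-13113/10205 → turn -1·90°
n=4: pose=(7,3,E); sL=45/146, sR=9/40; mL=1143/5840, mR=-1557/2920; mL+mR=-27/80 → advance -1; mR−mL=-4257/5840 → turn -1·90°
n=5: pose=(6,3,S); sL=90/377, sR=90/221; mL=225/6409, mR=-4140/6409; mL+mR=-135/221 → advance -1; mR−mL=-4365/6409 → turn -1·90°
n=6: pose=(6,4,W); sL=45/121, sR=45/73; mL=1125/17666, mR=-8730/8833; mL+mR=-135/146 → advance -1; mR−mL=-18585/17666 → turn -1·90°
n=7: pose=(7,4,N); sL=90/157, sR=18/65; mL=4437/10205, mR=-8676/10205; mL+mR=-27/65 → advance -1; mR−mL=-13113/10205 → turn -1·90°

0 45/146 9/40 1143/5840 -1557/2920 7 3 E
1 90/377 90/221 225/6409 -4140/6409 6 3 S
2 45/121 45/73 1125/17666 -8730/8833 6 4 W
3 90/157 18/65 4437/10205 -8676/10205 7 4 N
4 45/146 9/40 1143/5840 -1557/2920 7 3 E
5 90/377 90/221 225/6409 -4140/6409 6 3 S
6 45/121 45/73 1125/17666 -8730/8833 6 4 W
7 90/157 18/65 4437/10205 -8676/10205 7 4 N
final 7 3 E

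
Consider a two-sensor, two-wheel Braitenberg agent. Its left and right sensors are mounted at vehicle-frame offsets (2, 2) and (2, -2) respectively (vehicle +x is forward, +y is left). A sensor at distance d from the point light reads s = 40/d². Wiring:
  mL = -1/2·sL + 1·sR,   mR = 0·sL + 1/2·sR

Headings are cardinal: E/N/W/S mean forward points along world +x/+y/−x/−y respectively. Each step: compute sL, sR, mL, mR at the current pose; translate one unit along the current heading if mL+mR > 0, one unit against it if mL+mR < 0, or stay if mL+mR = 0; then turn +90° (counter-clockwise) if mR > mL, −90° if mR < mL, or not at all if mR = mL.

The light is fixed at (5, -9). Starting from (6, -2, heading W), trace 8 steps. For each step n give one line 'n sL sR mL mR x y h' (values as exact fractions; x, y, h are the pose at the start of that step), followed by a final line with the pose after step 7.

n=0: pose=(6,-2,W); sL=20/13, sR=20/41; mL=-150/533, mR=10/41; mL+mR=-20/533 → advance -1; mR−mL=280/533 → turn +1·90°
n=1: pose=(7,-2,S); sL=40/41, sR=8/5; mL=228/205, mR=4/5; mL+mR=392/205 → advance +1; mR−mL=-64/205 → turn -1·90°
n=2: pose=(7,-3,W); sL=5/2, sR=5/8; mL=-5/8, mR=5/16; mL+mR=-5/16 → advance -1; mR−mL=15/16 → turn +1·90°
n=3: pose=(8,-3,S); sL=40/41, sR=40/17; mL=1300/697, mR=20/17; mL+mR=2120/697 → advance +1; mR−mL=-480/697 → turn -1·90°
n=4: pose=(8,-4,W); sL=4, sR=4/5; mL=-6/5, mR=2/5; mL+mR=-4/5 → advance -1; mR−mL=8/5 → turn +1·90°
n=5: pose=(9,-4,S); sL=8/9, sR=40/13; mL=308/117, mR=20/13; mL+mR=488/117 → advance +1; mR−mL=-128/117 → turn -1·90°
n=6: pose=(9,-5,W); sL=5, sR=1; mL=-3/2, mR=1/2; mL+mR=-1 → advance -1; mR−mL=2 → turn +1·90°
n=7: pose=(10,-5,S); sL=40/53, sR=40/13; mL=1860/689, mR=20/13; mL+mR=2920/689 → advance +1; mR−mL=-800/689 → turn -1·90°

0 20/13 20/41 -150/533 10/41 6 -2 W
1 40/41 8/5 228/205 4/5 7 -2 S
2 5/2 5/8 -5/8 5/16 7 -3 W
3 40/41 40/17 1300/697 20/17 8 -3 S
4 4 4/5 -6/5 2/5 8 -4 W
5 8/9 40/13 308/117 20/13 9 -4 S
6 5 1 -3/2 1/2 9 -5 W
7 40/53 40/13 1860/689 20/13 10 -5 S
final 10 -6 W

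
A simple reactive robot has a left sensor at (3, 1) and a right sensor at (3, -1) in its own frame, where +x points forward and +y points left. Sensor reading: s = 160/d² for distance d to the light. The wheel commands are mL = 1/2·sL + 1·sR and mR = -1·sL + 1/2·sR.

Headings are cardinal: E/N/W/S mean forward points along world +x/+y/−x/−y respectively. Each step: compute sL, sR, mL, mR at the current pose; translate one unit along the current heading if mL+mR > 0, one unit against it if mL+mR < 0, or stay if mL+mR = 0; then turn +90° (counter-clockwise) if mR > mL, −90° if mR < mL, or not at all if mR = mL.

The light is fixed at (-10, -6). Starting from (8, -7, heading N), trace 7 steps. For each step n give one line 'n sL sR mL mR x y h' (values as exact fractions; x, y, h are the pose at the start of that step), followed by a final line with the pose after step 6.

n=0: pose=(8,-7,N); sL=160/293, sR=32/73; mL=15216/21389, mR=-6992/21389; mL+mR=8224/21389 → advance +1; mR−mL=-22208/21389 → turn -1·90°
n=1: pose=(8,-6,E); sL=80/221, sR=80/221; mL=120/221, mR=-40/221; mL+mR=80/221 → advance +1; mR−mL=-160/221 → turn -1·90°
n=2: pose=(9,-6,S); sL=160/409, sR=160/333; mL=92080/136197, mR=-20560/136197; mL+mR=23840/45399 → advance +1; mR−mL=-112640/136197 → turn -1·90°
n=3: pose=(9,-7,W); sL=8/13, sR=5/8; mL=97/104, mR=-63/208; mL+mR=131/208 → advance +1; mR−mL=-257/208 → turn -1·90°
n=4: pose=(8,-7,N); sL=160/293, sR=32/73; mL=15216/21389, mR=-6992/21389; mL+mR=8224/21389 → advance +1; mR−mL=-22208/21389 → turn -1·90°
n=5: pose=(8,-6,E); sL=80/221, sR=80/221; mL=120/221, mR=-40/221; mL+mR=80/221 → advance +1; mR−mL=-160/221 → turn -1·90°
n=6: pose=(9,-6,S); sL=160/409, sR=160/333; mL=92080/136197, mR=-20560/136197; mL+mR=23840/45399 → advance +1; mR−mL=-112640/136197 → turn -1·90°

0 160/293 32/73 15216/21389 -6992/21389 8 -7 N
1 80/221 80/221 120/221 -40/221 8 -6 E
2 160/409 160/333 92080/136197 -20560/136197 9 -6 S
3 8/13 5/8 97/104 -63/208 9 -7 W
4 160/293 32/73 15216/21389 -6992/21389 8 -7 N
5 80/221 80/221 120/221 -40/221 8 -6 E
6 160/409 160/333 92080/136197 -20560/136197 9 -6 S
final 9 -7 W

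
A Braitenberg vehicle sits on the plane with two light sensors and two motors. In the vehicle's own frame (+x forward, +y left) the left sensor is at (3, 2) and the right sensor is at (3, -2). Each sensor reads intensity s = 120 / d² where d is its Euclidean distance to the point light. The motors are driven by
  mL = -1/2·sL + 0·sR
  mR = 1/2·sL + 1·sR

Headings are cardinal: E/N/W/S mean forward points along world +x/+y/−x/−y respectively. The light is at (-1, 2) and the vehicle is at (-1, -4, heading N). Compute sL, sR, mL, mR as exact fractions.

left sensor world pos  = (-3, -1); dL² = 13
right sensor world pos = (1, -1); dR² = 13
sL = 120/13 = 120/13
sR = 120/13 = 120/13
mL = -1/2·sL + 0·sR = -60/13
mR = 1/2·sL + 1·sR = 180/13

120/13 120/13 -60/13 180/13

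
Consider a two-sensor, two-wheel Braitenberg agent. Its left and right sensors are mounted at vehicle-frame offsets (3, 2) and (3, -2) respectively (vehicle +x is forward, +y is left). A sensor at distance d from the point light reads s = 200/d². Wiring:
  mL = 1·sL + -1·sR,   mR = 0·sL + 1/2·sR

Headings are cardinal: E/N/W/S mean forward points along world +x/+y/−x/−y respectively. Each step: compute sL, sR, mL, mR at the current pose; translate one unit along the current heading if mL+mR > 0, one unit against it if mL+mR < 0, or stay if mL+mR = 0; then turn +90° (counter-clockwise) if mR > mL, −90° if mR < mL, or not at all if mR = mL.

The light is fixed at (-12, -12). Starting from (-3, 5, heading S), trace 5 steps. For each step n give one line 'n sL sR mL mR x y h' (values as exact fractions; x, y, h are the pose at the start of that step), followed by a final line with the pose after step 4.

0 200/317 40/49 -2880/15533 20/49 -3 5 S
1 50/117 10/17 -320/1989 5/17 -3 4 E
2 8/17 40/101 128/1717 20/101 -2 4 N
3 100/137 20/41 1360/5617 10/41 -2 5 W
4 200/317 40/49 -2880/15533 20/49 -3 5 S
final -3 4 E

n=0: pose=(-3,5,S); sL=200/317, sR=40/49; mL=-2880/15533, mR=20/49; mL+mR=3460/15533 → advance +1; mR−mL=9220/15533 → turn +1·90°
n=1: pose=(-3,4,E); sL=50/117, sR=10/17; mL=-320/1989, mR=5/17; mL+mR=265/1989 → advance +1; mR−mL=905/1989 → turn +1·90°
n=2: pose=(-2,4,N); sL=8/17, sR=40/101; mL=128/1717, mR=20/101; mL+mR=468/1717 → advance +1; mR−mL=212/1717 → turn +1·90°
n=3: pose=(-2,5,W); sL=100/137, sR=20/41; mL=1360/5617, mR=10/41; mL+mR=2730/5617 → advance +1; mR−mL=10/5617 → turn +1·90°
n=4: pose=(-3,5,S); sL=200/317, sR=40/49; mL=-2880/15533, mR=20/49; mL+mR=3460/15533 → advance +1; mR−mL=9220/15533 → turn +1·90°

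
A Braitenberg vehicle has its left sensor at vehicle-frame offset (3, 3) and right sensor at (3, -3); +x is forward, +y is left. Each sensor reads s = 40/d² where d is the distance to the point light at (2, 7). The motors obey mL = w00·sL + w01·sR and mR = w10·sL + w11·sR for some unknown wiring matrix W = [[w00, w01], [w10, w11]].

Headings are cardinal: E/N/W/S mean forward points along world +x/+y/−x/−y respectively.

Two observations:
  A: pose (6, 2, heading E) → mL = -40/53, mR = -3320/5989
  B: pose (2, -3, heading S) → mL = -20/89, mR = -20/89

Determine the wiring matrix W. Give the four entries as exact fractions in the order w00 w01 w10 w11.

obs A: pose=(6,2,E) → sL=40/53, sR=40/113, mL=-40/53, mR=-3320/5989
obs B: pose=(2,-3,S) → sL=20/89, sR=20/89, mL=-20/89, mR=-20/89
sensor matrix S = [[40/53, 40/113], [20/89, 20/89]]; det S = 48000/533021
solve [mL_A; mL_B] = S·[w00; w01] and [mR_A; mR_B] = S·[w10; w11]:
  w00 = -1, w01 = 0, w10 = -1/2, w11 = -1/2

-1 0 -1/2 -1/2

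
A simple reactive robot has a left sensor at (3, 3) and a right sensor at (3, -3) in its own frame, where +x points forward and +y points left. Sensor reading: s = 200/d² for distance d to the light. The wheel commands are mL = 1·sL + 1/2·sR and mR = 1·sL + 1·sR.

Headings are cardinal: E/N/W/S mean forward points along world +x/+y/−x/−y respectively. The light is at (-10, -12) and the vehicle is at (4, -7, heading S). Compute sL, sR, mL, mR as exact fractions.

left sensor world pos  = (7, -10); dL² = 293
right sensor world pos = (1, -10); dR² = 125
sL = 200/293 = 200/293
sR = 200/125 = 8/5
mL = 1·sL + 1/2·sR = 2172/1465
mR = 1·sL + 1·sR = 3344/1465

200/293 8/5 2172/1465 3344/1465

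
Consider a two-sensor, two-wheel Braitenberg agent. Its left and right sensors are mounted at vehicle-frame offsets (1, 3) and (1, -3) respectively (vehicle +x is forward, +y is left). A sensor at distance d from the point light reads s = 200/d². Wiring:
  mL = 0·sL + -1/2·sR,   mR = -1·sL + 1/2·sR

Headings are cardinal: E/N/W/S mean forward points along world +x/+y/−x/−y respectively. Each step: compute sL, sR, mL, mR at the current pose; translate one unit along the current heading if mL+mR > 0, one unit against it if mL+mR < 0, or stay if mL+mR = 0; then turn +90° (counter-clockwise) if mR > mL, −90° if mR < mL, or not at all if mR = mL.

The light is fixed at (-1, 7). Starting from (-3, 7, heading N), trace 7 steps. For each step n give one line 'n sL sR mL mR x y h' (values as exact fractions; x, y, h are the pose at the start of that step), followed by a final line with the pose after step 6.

n=0: pose=(-3,7,N); sL=100/13, sR=100; mL=-50, mR=550/13; mL+mR=-100/13 → advance -1; mR−mL=1200/13 → turn +1·90°
n=1: pose=(-3,6,W); sL=8, sR=200/13; mL=-100/13, mR=-4/13; mL+mR=-8 → advance -1; mR−mL=96/13 → turn +1·90°
n=2: pose=(-2,6,S); sL=25, sR=10; mL=-5, mR=-20; mL+mR=-25 → advance -1; mR−mL=-15 → turn -1·90°
n=3: pose=(-2,7,W); sL=200/13, sR=200/13; mL=-100/13, mR=-100/13; mL+mR=-200/13 → advance -1; mR−mL=0 → turn +0·90°
n=4: pose=(-1,7,W); sL=20, sR=20; mL=-10, mR=-10; mL+mR=-20 → advance -1; mR−mL=0 → turn +0·90°
n=5: pose=(0,7,W); sL=200/9, sR=200/9; mL=-100/9, mR=-100/9; mL+mR=-200/9 → advance -1; mR−mL=0 → turn +0·90°
n=6: pose=(1,7,W); sL=20, sR=20; mL=-10, mR=-10; mL+mR=-20 → advance -1; mR−mL=0 → turn +0·90°

0 100/13 100 -50 550/13 -3 7 N
1 8 200/13 -100/13 -4/13 -3 6 W
2 25 10 -5 -20 -2 6 S
3 200/13 200/13 -100/13 -100/13 -2 7 W
4 20 20 -10 -10 -1 7 W
5 200/9 200/9 -100/9 -100/9 0 7 W
6 20 20 -10 -10 1 7 W
final 2 7 W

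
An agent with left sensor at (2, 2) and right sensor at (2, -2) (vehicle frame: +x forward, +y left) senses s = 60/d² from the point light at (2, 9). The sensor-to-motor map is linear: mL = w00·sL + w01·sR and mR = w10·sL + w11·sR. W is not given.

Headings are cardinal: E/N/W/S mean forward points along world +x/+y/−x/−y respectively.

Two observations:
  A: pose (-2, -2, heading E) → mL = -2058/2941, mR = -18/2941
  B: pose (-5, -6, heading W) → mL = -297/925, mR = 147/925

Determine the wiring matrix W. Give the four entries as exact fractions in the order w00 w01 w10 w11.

obs A: pose=(-2,-2,E) → sL=12/17, sR=60/173, mL=-2058/2941, mR=-18/2941
obs B: pose=(-5,-6,W) → sL=6/37, sR=6/25, mL=-297/925, mR=147/925
sensor matrix S = [[12/17, 60/173], [6/37, 6/25]]; det S = 307872/2720425
solve [mL_A; mL_B] = S·[w00; w01] and [mR_A; mR_B] = S·[w10; w11]:
  w00 = -1/2, w01 = -1, w10 = -1/2, w11 = 1

-1/2 -1 -1/2 1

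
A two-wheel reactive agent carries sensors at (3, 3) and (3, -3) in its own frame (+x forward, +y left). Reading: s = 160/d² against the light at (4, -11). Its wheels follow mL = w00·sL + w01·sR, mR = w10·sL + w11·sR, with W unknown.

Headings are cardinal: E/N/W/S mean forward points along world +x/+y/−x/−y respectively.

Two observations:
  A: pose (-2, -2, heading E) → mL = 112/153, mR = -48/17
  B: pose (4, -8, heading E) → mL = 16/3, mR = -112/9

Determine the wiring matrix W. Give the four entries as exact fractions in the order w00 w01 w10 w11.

obs A: pose=(-2,-2,E) → sL=160/153, sR=32/9, mL=112/153, mR=-48/17
obs B: pose=(4,-8,E) → sL=32/9, sR=160/9, mL=16/3, mR=-112/9
sensor matrix S = [[160/153, 32/9], [32/9, 160/9]]; det S = 8192/1377
solve [mL_A; mL_B] = S·[w00; w01] and [mR_A; mR_B] = S·[w10; w11]:
  w00 = -1, w01 = 1/2, w10 = -1, w11 = -1/2

-1 1/2 -1 -1/2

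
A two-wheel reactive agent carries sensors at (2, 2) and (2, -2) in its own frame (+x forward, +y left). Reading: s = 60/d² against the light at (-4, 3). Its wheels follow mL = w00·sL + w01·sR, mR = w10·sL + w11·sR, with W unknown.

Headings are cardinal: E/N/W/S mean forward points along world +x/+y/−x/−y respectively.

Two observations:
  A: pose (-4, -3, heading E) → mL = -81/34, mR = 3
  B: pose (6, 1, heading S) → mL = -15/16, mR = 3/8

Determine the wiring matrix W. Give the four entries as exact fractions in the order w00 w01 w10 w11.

obs A: pose=(-4,-3,E) → sL=3, sR=15/17, mL=-81/34, mR=3
obs B: pose=(6,1,S) → sL=3/8, sR=3/4, mL=-15/16, mR=3/8
sensor matrix S = [[3, 15/17], [3/8, 3/4]]; det S = 261/136
solve [mL_A; mL_B] = S·[w00; w01] and [mR_A; mR_B] = S·[w10; w11]:
  w00 = -1/2, w01 = -1, w10 = 1, w11 = 0

-1/2 -1 1 0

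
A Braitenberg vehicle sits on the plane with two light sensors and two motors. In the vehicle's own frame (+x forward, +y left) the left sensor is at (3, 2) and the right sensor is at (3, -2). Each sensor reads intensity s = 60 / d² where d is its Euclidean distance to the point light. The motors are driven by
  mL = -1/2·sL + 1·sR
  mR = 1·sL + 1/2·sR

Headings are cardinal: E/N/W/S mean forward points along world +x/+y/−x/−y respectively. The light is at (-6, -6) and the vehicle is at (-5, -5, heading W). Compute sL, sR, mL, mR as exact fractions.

left sensor world pos  = (-8, -7); dL² = 5
right sensor world pos = (-8, -3); dR² = 13
sL = 60/5 = 12
sR = 60/13 = 60/13
mL = -1/2·sL + 1·sR = -18/13
mR = 1·sL + 1/2·sR = 186/13

12 60/13 -18/13 186/13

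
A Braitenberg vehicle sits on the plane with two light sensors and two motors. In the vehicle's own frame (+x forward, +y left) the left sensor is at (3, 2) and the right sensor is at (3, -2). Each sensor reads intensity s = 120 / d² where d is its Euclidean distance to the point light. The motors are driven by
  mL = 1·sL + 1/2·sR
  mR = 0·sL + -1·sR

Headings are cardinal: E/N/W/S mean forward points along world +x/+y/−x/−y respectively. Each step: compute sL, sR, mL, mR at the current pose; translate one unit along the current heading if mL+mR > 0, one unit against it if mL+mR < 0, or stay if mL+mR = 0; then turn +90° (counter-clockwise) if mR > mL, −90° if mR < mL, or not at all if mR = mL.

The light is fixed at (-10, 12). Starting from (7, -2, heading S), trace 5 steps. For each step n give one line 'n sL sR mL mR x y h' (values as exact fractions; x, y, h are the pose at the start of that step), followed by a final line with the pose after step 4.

0 12/65 60/257 5034/16705 -60/257 7 -2 S
1 24/97 24/73 2916/7081 -24/73 7 -3 W
2 6/17 10/39 319/663 -10/39 6 -3 N
3 24/101 120/617 20868/62317 -120/617 6 -2 E
4 12/65 60/257 5034/16705 -60/257 7 -2 S
final 7 -3 W

n=0: pose=(7,-2,S); sL=12/65, sR=60/257; mL=5034/16705, mR=-60/257; mL+mR=1134/16705 → advance +1; mR−mL=-8934/16705 → turn -1·90°
n=1: pose=(7,-3,W); sL=24/97, sR=24/73; mL=2916/7081, mR=-24/73; mL+mR=588/7081 → advance +1; mR−mL=-5244/7081 → turn -1·90°
n=2: pose=(6,-3,N); sL=6/17, sR=10/39; mL=319/663, mR=-10/39; mL+mR=149/663 → advance +1; mR−mL=-163/221 → turn -1·90°
n=3: pose=(6,-2,E); sL=24/101, sR=120/617; mL=20868/62317, mR=-120/617; mL+mR=8748/62317 → advance +1; mR−mL=-32988/62317 → turn -1·90°
n=4: pose=(7,-2,S); sL=12/65, sR=60/257; mL=5034/16705, mR=-60/257; mL+mR=1134/16705 → advance +1; mR−mL=-8934/16705 → turn -1·90°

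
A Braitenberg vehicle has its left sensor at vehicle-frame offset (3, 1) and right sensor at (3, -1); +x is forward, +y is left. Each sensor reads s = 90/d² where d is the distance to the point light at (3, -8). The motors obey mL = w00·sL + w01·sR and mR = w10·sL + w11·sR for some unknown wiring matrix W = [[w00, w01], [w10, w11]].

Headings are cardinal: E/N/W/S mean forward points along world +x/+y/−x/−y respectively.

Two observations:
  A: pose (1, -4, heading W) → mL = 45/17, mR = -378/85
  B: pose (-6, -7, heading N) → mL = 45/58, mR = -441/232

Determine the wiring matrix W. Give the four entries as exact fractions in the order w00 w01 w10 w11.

1 0 -1 -1

obs A: pose=(1,-4,W) → sL=45/17, sR=9/5, mL=45/17, mR=-378/85
obs B: pose=(-6,-7,N) → sL=45/58, sR=9/8, mL=45/58, mR=-441/232
sensor matrix S = [[45/17, 9/5], [45/58, 9/8]]; det S = 6237/3944
solve [mL_A; mL_B] = S·[w00; w01] and [mR_A; mR_B] = S·[w10; w11]:
  w00 = 1, w01 = 0, w10 = -1, w11 = -1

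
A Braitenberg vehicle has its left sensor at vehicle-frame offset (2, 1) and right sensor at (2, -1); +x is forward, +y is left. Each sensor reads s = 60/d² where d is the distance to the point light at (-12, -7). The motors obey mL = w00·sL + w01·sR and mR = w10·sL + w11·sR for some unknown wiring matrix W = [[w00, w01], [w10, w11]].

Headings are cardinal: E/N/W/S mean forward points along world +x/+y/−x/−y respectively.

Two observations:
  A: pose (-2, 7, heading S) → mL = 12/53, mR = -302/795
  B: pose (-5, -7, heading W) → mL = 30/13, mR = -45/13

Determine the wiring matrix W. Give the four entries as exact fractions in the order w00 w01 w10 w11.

1 0 -1/2 -1

obs A: pose=(-2,7,S) → sL=12/53, sR=4/15, mL=12/53, mR=-302/795
obs B: pose=(-5,-7,W) → sL=30/13, sR=30/13, mL=30/13, mR=-45/13
sensor matrix S = [[12/53, 4/15], [30/13, 30/13]]; det S = -64/689
solve [mL_A; mL_B] = S·[w00; w01] and [mR_A; mR_B] = S·[w10; w11]:
  w00 = 1, w01 = 0, w10 = -1/2, w11 = -1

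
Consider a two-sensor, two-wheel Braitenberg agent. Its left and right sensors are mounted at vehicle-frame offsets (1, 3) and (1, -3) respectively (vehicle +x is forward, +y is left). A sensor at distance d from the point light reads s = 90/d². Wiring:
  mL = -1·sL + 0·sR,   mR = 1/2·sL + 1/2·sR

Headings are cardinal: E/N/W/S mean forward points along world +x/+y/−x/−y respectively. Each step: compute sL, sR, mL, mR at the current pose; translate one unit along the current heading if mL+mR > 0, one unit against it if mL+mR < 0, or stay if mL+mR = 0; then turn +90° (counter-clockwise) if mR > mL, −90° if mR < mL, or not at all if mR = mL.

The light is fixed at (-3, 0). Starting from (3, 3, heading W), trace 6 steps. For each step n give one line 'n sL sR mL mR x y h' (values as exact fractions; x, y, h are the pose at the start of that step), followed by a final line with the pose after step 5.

0 18/5 90/61 -18/5 774/305 3 3 W
1 45/52 9/2 -45/52 279/104 4 3 S
2 90/89 18/13 -90/89 1386/1157 4 2 E
3 45/17 9/13 -45/17 369/221 5 2 N
4 90/53 18/13 -90/53 1062/689 5 1 W
5 5/8 5/2 -5/8 25/16 6 1 S
final 6 0 E

n=0: pose=(3,3,W); sL=18/5, sR=90/61; mL=-18/5, mR=774/305; mL+mR=-324/305 → advance -1; mR−mL=1872/305 → turn +1·90°
n=1: pose=(4,3,S); sL=45/52, sR=9/2; mL=-45/52, mR=279/104; mL+mR=189/104 → advance +1; mR−mL=369/104 → turn +1·90°
n=2: pose=(4,2,E); sL=90/89, sR=18/13; mL=-90/89, mR=1386/1157; mL+mR=216/1157 → advance +1; mR−mL=2556/1157 → turn +1·90°
n=3: pose=(5,2,N); sL=45/17, sR=9/13; mL=-45/17, mR=369/221; mL+mR=-216/221 → advance -1; mR−mL=954/221 → turn +1·90°
n=4: pose=(5,1,W); sL=90/53, sR=18/13; mL=-90/53, mR=1062/689; mL+mR=-108/689 → advance -1; mR−mL=2232/689 → turn +1·90°
n=5: pose=(6,1,S); sL=5/8, sR=5/2; mL=-5/8, mR=25/16; mL+mR=15/16 → advance +1; mR−mL=35/16 → turn +1·90°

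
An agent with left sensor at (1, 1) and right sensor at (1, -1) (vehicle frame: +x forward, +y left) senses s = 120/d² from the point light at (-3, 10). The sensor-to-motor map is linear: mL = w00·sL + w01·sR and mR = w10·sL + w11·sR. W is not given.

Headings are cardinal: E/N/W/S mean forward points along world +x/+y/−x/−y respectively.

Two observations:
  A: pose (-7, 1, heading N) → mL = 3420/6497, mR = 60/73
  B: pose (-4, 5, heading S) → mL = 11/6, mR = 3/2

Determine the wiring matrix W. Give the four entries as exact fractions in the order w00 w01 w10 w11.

obs A: pose=(-7,1,N) → sL=120/89, sR=120/73, mL=3420/6497, mR=60/73
obs B: pose=(-4,5,S) → sL=10/3, sR=3, mL=11/6, mR=3/2
sensor matrix S = [[120/89, 120/73], [10/3, 3]]; det S = -9320/6497
solve [mL_A; mL_B] = S·[w00; w01] and [mR_A; mR_B] = S·[w10; w11]:
  w00 = 1, w01 = -1/2, w10 = 0, w11 = 1/2

1 -1/2 0 1/2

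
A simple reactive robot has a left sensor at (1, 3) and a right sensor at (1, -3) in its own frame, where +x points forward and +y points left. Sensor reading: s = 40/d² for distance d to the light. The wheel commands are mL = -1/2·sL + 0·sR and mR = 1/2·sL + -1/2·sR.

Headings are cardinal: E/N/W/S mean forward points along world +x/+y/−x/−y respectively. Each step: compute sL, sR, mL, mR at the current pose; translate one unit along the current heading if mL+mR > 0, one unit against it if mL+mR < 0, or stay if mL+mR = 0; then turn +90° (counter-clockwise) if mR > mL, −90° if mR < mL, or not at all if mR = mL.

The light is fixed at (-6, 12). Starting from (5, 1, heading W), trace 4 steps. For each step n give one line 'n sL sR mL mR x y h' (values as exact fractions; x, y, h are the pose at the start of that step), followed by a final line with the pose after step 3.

n=0: pose=(5,1,W); sL=5/37, sR=10/41; mL=-5/74, mR=-165/3034; mL+mR=-5/41 → advance -1; mR−mL=20/1517 → turn +1·90°
n=1: pose=(6,1,S); sL=40/369, sR=8/45; mL=-20/369, mR=-64/1845; mL+mR=-4/45 → advance -1; mR−mL=4/205 → turn +1·90°
n=2: pose=(6,2,E); sL=20/109, sR=20/169; mL=-10/109, mR=600/18421; mL+mR=-10/169 → advance -1; mR−mL=2290/18421 → turn +1·90°
n=3: pose=(5,2,N); sL=8/29, sR=40/277; mL=-4/29, mR=528/8033; mL+mR=-20/277 → advance -1; mR−mL=1636/8033 → turn +1·90°

0 5/37 10/41 -5/74 -165/3034 5 1 W
1 40/369 8/45 -20/369 -64/1845 6 1 S
2 20/109 20/169 -10/109 600/18421 6 2 E
3 8/29 40/277 -4/29 528/8033 5 2 N
final 5 1 W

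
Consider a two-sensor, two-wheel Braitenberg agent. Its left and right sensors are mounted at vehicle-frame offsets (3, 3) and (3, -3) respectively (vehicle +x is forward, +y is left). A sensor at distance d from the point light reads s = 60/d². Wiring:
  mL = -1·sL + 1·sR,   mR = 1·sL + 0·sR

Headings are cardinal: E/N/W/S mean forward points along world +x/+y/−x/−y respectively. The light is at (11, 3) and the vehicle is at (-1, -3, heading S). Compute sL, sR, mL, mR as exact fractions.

10/27 10/51 -80/459 10/27

left sensor world pos  = (2, -6); dL² = 162
right sensor world pos = (-4, -6); dR² = 306
sL = 60/162 = 10/27
sR = 60/306 = 10/51
mL = -1·sL + 1·sR = -80/459
mR = 1·sL + 0·sR = 10/27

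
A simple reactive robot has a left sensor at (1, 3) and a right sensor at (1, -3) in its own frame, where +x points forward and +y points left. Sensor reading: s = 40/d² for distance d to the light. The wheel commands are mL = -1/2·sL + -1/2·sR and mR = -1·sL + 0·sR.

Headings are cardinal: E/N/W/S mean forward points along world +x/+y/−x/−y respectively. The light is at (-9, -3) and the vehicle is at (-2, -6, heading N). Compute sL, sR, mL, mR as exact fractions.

left sensor world pos  = (-5, -5); dL² = 20
right sensor world pos = (1, -5); dR² = 104
sL = 40/20 = 2
sR = 40/104 = 5/13
mL = -1/2·sL + -1/2·sR = -31/26
mR = -1·sL + 0·sR = -2

2 5/13 -31/26 -2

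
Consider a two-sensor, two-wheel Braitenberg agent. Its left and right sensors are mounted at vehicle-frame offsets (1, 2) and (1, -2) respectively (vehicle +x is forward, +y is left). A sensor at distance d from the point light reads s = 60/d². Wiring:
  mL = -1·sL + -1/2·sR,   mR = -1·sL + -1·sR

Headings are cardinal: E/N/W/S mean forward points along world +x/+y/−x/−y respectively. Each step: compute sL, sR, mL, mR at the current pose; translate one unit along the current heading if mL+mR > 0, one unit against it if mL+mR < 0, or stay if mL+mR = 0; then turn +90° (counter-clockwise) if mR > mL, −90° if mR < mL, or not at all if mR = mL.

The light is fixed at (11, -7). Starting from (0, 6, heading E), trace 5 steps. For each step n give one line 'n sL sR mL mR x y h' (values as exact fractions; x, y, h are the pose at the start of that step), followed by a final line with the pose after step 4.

0 12/65 60/221 -354/1105 -504/1105 0 6 E
1 15/61 3/17 -693/2074 -438/1037 -1 6 S
2 60/313 12/85 -6978/26605 -8856/26605 -1 7 W
3 30/197 10/51 -2515/10047 -3500/10047 0 7 N
4 12/65 60/221 -354/1105 -504/1105 0 6 E
final -1 6 S

n=0: pose=(0,6,E); sL=12/65, sR=60/221; mL=-354/1105, mR=-504/1105; mL+mR=-66/85 → advance -1; mR−mL=-30/221 → turn -1·90°
n=1: pose=(-1,6,S); sL=15/61, sR=3/17; mL=-693/2074, mR=-438/1037; mL+mR=-1569/2074 → advance -1; mR−mL=-3/34 → turn -1·90°
n=2: pose=(-1,7,W); sL=60/313, sR=12/85; mL=-6978/26605, mR=-8856/26605; mL+mR=-15834/26605 → advance -1; mR−mL=-6/85 → turn -1·90°
n=3: pose=(0,7,N); sL=30/197, sR=10/51; mL=-2515/10047, mR=-3500/10047; mL+mR=-2005/3349 → advance -1; mR−mL=-5/51 → turn -1·90°
n=4: pose=(0,6,E); sL=12/65, sR=60/221; mL=-354/1105, mR=-504/1105; mL+mR=-66/85 → advance -1; mR−mL=-30/221 → turn -1·90°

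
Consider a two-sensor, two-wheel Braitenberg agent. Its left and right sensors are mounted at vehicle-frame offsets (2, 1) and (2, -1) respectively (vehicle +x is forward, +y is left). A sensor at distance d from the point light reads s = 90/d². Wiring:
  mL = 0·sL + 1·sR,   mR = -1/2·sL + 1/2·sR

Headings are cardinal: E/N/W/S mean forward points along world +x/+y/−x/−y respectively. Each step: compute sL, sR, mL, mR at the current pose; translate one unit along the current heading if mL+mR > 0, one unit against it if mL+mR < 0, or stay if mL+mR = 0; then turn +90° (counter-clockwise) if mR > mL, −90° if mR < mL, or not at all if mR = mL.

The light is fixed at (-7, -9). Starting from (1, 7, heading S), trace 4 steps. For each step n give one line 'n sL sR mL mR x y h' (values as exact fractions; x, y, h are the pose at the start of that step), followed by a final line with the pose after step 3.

n=0: pose=(1,7,S); sL=90/277, sR=18/49; mL=18/49, mR=288/13573; mL+mR=5274/13573 → advance +1; mR−mL=-4698/13573 → turn -1·90°
n=1: pose=(1,6,W); sL=45/116, sR=45/146; mL=45/146, mR=-675/16936; mL+mR=4545/16936 → advance +1; mR−mL=-5895/16936 → turn -1·90°
n=2: pose=(0,6,N); sL=18/65, sR=90/353; mL=90/353, mR=-252/22945; mL+mR=5598/22945 → advance +1; mR−mL=-6102/22945 → turn -1·90°
n=3: pose=(0,7,E); sL=9/37, sR=5/17; mL=5/17, mR=16/629; mL+mR=201/629 → advance +1; mR−mL=-169/629 → turn -1·90°

0 90/277 18/49 18/49 288/13573 1 7 S
1 45/116 45/146 45/146 -675/16936 1 6 W
2 18/65 90/353 90/353 -252/22945 0 6 N
3 9/37 5/17 5/17 16/629 0 7 E
final 1 7 S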